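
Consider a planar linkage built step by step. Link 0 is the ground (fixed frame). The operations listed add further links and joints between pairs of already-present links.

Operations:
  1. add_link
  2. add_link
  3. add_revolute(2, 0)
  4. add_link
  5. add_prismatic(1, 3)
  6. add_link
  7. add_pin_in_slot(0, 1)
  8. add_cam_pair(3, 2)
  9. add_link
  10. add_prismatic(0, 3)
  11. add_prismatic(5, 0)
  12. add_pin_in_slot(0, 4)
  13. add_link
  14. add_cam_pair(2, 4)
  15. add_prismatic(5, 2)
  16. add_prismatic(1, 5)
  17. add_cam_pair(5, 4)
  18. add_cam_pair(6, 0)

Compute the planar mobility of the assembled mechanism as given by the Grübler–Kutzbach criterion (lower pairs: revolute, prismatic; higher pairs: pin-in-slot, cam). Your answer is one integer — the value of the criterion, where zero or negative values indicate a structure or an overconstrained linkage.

M = 0

[1;0;0] (link 0 is ground)
L+ [2;0;0]
L+ [3;0;0]
R(2,0)∈J1 [3;1;0]
L+ [4;1;0]
P(1,3)∈J1 [4;2;0]
L+ [5;2;0]
PS(0,1)∈J2 [5;2;1]
C(3,2)∈J2 [5;2;2]
L+ [6;2;2]
P(0,3)∈J1 [6;3;2]
P(5,0)∈J1 [6;4;2]
PS(0,4)∈J2 [6;4;3]
L+ [7;4;3]
C(2,4)∈J2 [7;4;4]
P(5,2)∈J1 [7;5;4]
P(1,5)∈J1 [7;6;4]
C(5,4)∈J2 [7;6;5]
C(6,0)∈J2 [7;6;6]
mobility = 18 − 12 − 6 = 0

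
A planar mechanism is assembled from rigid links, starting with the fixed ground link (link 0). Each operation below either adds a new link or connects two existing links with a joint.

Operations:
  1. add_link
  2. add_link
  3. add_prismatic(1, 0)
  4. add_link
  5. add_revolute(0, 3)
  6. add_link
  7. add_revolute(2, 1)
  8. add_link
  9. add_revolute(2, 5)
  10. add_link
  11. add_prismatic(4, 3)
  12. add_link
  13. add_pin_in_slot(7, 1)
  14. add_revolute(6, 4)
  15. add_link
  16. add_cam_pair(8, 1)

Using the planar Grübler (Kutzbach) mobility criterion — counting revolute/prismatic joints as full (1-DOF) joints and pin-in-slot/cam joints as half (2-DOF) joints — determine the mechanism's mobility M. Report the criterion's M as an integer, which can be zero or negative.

ground; <1,0,0>
#1 <2,0,0>
#2 <3,0,0>
P:1↔0 J1 <3,1,0>
#3 <4,1,0>
R:0↔3 J1 <4,2,0>
#4 <5,2,0>
R:2↔1 J1 <5,3,0>
#5 <6,3,0>
R:2↔5 J1 <6,4,0>
#6 <7,4,0>
P:4↔3 J1 <7,5,0>
#7 <8,5,0>
PS:7↔1 J2 <8,5,1>
R:6↔4 J1 <8,6,1>
#8 <9,6,1>
C:8↔1 J2 <9,6,2>
3×8 − 2×6 − 1×2 = 10

M = 10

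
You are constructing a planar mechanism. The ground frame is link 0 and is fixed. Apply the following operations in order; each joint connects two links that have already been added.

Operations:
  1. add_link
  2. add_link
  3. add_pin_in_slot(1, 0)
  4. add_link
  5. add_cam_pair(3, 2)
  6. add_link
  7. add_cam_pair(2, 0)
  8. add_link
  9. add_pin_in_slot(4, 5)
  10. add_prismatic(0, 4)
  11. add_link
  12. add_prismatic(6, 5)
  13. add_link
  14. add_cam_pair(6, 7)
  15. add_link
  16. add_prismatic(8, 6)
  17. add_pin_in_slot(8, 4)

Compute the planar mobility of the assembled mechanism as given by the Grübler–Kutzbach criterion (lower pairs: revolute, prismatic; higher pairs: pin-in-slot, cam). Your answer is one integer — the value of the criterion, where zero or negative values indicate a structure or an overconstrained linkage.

[1;0;0] (link 0 is ground)
L+ [2;0;0]
L+ [3;0;0]
PS(1,0)∈J2 [3;0;1]
L+ [4;0;1]
C(3,2)∈J2 [4;0;2]
L+ [5;0;2]
C(2,0)∈J2 [5;0;3]
L+ [6;0;3]
PS(4,5)∈J2 [6;0;4]
P(0,4)∈J1 [6;1;4]
L+ [7;1;4]
P(6,5)∈J1 [7;2;4]
L+ [8;2;4]
C(6,7)∈J2 [8;2;5]
L+ [9;2;5]
P(8,6)∈J1 [9;3;5]
PS(8,4)∈J2 [9;3;6]
mobility = 24 − 6 − 6 = 12

M = 12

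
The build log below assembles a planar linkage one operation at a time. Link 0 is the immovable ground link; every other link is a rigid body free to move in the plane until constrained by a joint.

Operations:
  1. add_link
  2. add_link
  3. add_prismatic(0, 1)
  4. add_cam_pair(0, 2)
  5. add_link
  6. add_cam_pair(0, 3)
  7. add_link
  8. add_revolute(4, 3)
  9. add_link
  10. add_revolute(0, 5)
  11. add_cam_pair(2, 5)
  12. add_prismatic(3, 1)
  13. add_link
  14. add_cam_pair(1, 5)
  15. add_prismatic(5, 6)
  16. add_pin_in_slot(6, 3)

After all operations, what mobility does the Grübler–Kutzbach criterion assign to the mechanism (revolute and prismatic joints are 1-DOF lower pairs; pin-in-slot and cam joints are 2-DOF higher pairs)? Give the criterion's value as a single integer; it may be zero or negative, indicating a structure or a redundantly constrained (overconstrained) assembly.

M = 3

L=1 J1=0 J2=0
add link → L=2 J1=0 J2=0
add link → L=3 J1=0 J2=0
P@0,1 dof=1 J1 → L=3 J1=1 J2=0
C@0,2 dof=2 J2 → L=3 J1=1 J2=1
add link → L=4 J1=1 J2=1
C@0,3 dof=2 J2 → L=4 J1=1 J2=2
add link → L=5 J1=1 J2=2
R@4,3 dof=1 J1 → L=5 J1=2 J2=2
add link → L=6 J1=2 J2=2
R@0,5 dof=1 J1 → L=6 J1=3 J2=2
C@2,5 dof=2 J2 → L=6 J1=3 J2=3
P@3,1 dof=1 J1 → L=6 J1=4 J2=3
add link → L=7 J1=4 J2=3
C@1,5 dof=2 J2 → L=7 J1=4 J2=4
P@5,6 dof=1 J1 → L=7 J1=5 J2=4
PS@6,3 dof=2 J2 → L=7 J1=5 J2=5
M=3(L−1)−2J1−J2=3·6−2·5−5=3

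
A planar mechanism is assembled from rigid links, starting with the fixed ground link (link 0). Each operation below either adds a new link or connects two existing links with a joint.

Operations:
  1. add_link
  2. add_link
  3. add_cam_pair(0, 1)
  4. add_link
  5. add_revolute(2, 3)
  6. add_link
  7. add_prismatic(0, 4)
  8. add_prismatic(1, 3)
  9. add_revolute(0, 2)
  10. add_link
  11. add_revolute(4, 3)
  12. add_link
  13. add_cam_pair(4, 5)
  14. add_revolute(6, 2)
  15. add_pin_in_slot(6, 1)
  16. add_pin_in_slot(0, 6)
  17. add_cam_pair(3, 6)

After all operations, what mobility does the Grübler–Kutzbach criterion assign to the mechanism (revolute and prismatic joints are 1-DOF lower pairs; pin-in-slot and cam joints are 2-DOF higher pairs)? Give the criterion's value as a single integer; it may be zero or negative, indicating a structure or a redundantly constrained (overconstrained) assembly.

M = 1

[1;0;0] (link 0 is ground)
L+ [2;0;0]
L+ [3;0;0]
C(0,1)∈J2 [3;0;1]
L+ [4;0;1]
R(2,3)∈J1 [4;1;1]
L+ [5;1;1]
P(0,4)∈J1 [5;2;1]
P(1,3)∈J1 [5;3;1]
R(0,2)∈J1 [5;4;1]
L+ [6;4;1]
R(4,3)∈J1 [6;5;1]
L+ [7;5;1]
C(4,5)∈J2 [7;5;2]
R(6,2)∈J1 [7;6;2]
PS(6,1)∈J2 [7;6;3]
PS(0,6)∈J2 [7;6;4]
C(3,6)∈J2 [7;6;5]
mobility = 18 − 12 − 5 = 1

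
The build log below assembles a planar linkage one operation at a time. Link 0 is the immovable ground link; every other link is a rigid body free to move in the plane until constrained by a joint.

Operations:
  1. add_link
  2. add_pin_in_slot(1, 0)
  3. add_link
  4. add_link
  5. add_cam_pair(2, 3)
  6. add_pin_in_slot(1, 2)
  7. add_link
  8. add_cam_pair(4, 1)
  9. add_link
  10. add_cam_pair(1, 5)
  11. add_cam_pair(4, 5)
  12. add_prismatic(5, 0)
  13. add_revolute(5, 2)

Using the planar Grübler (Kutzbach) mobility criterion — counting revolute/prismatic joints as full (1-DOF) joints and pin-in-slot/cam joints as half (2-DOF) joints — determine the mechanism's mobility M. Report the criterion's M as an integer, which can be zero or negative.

link 0 = ground. State L|J1|J2 = 1|0|0
+link1  2|0|0
PS(1,0) f=2→J2  2|0|1
+link2  3|0|1
+link3  4|0|1
C(2,3) f=2→J2  4|0|2
PS(1,2) f=2→J2  4|0|3
+link4  5|0|3
C(4,1) f=2→J2  5|0|4
+link5  6|0|4
C(1,5) f=2→J2  6|0|5
C(4,5) f=2→J2  6|0|6
P(5,0) f=1→J1  6|1|6
R(5,2) f=1→J1  6|2|6
M = 3(6−1)−2·2−6 = 15−4−6 = 5

M = 5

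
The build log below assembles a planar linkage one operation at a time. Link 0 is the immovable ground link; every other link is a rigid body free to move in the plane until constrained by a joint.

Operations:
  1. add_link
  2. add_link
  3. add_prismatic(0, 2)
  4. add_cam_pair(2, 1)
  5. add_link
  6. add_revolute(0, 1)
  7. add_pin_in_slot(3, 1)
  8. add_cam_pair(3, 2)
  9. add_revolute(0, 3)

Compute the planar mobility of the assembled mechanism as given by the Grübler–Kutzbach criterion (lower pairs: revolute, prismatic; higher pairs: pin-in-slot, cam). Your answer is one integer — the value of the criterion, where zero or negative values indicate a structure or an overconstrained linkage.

link 0 = ground. State L|J1|J2 = 1|0|0
+link1  2|0|0
+link2  3|0|0
P(0,2) f=1→J1  3|1|0
C(2,1) f=2→J2  3|1|1
+link3  4|1|1
R(0,1) f=1→J1  4|2|1
PS(3,1) f=2→J2  4|2|2
C(3,2) f=2→J2  4|2|3
R(0,3) f=1→J1  4|3|3
M = 3(4−1)−2·3−3 = 9−6−3 = 0

M = 0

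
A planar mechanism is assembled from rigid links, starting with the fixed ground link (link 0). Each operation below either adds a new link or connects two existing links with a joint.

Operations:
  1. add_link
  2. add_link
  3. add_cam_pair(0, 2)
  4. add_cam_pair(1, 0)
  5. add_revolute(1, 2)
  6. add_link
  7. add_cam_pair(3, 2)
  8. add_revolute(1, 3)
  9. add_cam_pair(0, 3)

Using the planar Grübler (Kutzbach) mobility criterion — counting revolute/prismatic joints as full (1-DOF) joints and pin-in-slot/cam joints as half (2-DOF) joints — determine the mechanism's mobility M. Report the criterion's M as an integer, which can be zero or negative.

M = 1

[1;0;0] (link 0 is ground)
L+ [2;0;0]
L+ [3;0;0]
C(0,2)∈J2 [3;0;1]
C(1,0)∈J2 [3;0;2]
R(1,2)∈J1 [3;1;2]
L+ [4;1;2]
C(3,2)∈J2 [4;1;3]
R(1,3)∈J1 [4;2;3]
C(0,3)∈J2 [4;2;4]
mobility = 9 − 4 − 4 = 1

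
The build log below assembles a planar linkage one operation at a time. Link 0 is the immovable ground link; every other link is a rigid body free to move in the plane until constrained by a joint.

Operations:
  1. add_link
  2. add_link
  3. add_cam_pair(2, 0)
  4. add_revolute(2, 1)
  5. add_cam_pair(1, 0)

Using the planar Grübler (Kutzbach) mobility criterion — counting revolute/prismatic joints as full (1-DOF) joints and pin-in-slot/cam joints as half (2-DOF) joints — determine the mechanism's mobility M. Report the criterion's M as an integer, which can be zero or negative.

link 0 = ground. State L|J1|J2 = 1|0|0
+link1  2|0|0
+link2  3|0|0
C(2,0) f=2→J2  3|0|1
R(2,1) f=1→J1  3|1|1
C(1,0) f=2→J2  3|1|2
M = 3(3−1)−2·1−2 = 6−2−2 = 2

M = 2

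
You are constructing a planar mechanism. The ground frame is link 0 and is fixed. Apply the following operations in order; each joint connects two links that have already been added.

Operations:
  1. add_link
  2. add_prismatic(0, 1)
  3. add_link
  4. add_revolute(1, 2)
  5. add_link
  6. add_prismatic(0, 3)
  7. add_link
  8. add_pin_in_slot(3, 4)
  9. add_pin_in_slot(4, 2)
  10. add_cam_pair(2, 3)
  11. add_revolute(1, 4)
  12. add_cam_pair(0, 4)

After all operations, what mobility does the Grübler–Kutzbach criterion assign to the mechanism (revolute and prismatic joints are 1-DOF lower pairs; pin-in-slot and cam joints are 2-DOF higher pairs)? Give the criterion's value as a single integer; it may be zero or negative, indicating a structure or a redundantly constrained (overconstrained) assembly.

M = 0

link 0 = ground. State L|J1|J2 = 1|0|0
+link1  2|0|0
P(0,1) f=1→J1  2|1|0
+link2  3|1|0
R(1,2) f=1→J1  3|2|0
+link3  4|2|0
P(0,3) f=1→J1  4|3|0
+link4  5|3|0
PS(3,4) f=2→J2  5|3|1
PS(4,2) f=2→J2  5|3|2
C(2,3) f=2→J2  5|3|3
R(1,4) f=1→J1  5|4|3
C(0,4) f=2→J2  5|4|4
M = 3(5−1)−2·4−4 = 12−8−4 = 0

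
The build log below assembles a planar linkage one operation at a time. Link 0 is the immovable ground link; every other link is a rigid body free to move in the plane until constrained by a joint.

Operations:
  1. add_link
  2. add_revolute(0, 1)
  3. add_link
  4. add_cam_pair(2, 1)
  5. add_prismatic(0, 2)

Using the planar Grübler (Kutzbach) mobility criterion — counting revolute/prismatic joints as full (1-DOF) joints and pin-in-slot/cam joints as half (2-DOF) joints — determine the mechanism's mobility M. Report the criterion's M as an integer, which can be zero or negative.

L=1 J1=0 J2=0
add link → L=2 J1=0 J2=0
R@0,1 dof=1 J1 → L=2 J1=1 J2=0
add link → L=3 J1=1 J2=0
C@2,1 dof=2 J2 → L=3 J1=1 J2=1
P@0,2 dof=1 J1 → L=3 J1=2 J2=1
M=3(L−1)−2J1−J2=3·2−2·2−1=1

M = 1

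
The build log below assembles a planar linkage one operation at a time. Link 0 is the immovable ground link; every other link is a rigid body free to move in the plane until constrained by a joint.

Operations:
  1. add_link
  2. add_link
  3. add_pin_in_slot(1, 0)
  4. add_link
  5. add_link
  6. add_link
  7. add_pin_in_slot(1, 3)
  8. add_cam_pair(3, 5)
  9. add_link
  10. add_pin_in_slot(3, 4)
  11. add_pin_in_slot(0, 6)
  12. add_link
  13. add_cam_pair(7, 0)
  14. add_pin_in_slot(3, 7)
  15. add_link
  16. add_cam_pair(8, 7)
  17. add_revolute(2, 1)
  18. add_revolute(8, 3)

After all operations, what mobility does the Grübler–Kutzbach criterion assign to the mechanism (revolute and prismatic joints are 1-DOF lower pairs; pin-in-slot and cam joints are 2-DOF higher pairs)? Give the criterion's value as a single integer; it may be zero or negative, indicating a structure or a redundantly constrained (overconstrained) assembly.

[1;0;0] (link 0 is ground)
L+ [2;0;0]
L+ [3;0;0]
PS(1,0)∈J2 [3;0;1]
L+ [4;0;1]
L+ [5;0;1]
L+ [6;0;1]
PS(1,3)∈J2 [6;0;2]
C(3,5)∈J2 [6;0;3]
L+ [7;0;3]
PS(3,4)∈J2 [7;0;4]
PS(0,6)∈J2 [7;0;5]
L+ [8;0;5]
C(7,0)∈J2 [8;0;6]
PS(3,7)∈J2 [8;0;7]
L+ [9;0;7]
C(8,7)∈J2 [9;0;8]
R(2,1)∈J1 [9;1;8]
R(8,3)∈J1 [9;2;8]
mobility = 24 − 4 − 8 = 12

M = 12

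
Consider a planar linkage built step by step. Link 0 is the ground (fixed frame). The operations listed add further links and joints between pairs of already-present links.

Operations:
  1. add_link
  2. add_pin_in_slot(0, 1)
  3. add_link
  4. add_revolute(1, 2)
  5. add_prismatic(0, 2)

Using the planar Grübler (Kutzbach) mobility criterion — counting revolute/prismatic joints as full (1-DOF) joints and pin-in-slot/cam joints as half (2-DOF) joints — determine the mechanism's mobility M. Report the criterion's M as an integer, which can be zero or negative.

link 0 = ground. State L|J1|J2 = 1|0|0
+link1  2|0|0
PS(0,1) f=2→J2  2|0|1
+link2  3|0|1
R(1,2) f=1→J1  3|1|1
P(0,2) f=1→J1  3|2|1
M = 3(3−1)−2·2−1 = 6−4−1 = 1

M = 1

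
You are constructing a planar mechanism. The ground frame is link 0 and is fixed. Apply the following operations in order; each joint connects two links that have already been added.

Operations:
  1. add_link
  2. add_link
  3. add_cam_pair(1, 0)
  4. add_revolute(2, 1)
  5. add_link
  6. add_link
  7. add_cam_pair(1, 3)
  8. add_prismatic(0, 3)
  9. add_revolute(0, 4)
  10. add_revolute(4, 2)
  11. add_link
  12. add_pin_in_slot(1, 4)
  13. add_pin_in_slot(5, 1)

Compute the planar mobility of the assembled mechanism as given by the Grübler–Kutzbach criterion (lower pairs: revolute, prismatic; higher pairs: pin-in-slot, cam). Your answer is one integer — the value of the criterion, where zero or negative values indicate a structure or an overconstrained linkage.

M = 3

L=1 J1=0 J2=0
add link → L=2 J1=0 J2=0
add link → L=3 J1=0 J2=0
C@1,0 dof=2 J2 → L=3 J1=0 J2=1
R@2,1 dof=1 J1 → L=3 J1=1 J2=1
add link → L=4 J1=1 J2=1
add link → L=5 J1=1 J2=1
C@1,3 dof=2 J2 → L=5 J1=1 J2=2
P@0,3 dof=1 J1 → L=5 J1=2 J2=2
R@0,4 dof=1 J1 → L=5 J1=3 J2=2
R@4,2 dof=1 J1 → L=5 J1=4 J2=2
add link → L=6 J1=4 J2=2
PS@1,4 dof=2 J2 → L=6 J1=4 J2=3
PS@5,1 dof=2 J2 → L=6 J1=4 J2=4
M=3(L−1)−2J1−J2=3·5−2·4−4=3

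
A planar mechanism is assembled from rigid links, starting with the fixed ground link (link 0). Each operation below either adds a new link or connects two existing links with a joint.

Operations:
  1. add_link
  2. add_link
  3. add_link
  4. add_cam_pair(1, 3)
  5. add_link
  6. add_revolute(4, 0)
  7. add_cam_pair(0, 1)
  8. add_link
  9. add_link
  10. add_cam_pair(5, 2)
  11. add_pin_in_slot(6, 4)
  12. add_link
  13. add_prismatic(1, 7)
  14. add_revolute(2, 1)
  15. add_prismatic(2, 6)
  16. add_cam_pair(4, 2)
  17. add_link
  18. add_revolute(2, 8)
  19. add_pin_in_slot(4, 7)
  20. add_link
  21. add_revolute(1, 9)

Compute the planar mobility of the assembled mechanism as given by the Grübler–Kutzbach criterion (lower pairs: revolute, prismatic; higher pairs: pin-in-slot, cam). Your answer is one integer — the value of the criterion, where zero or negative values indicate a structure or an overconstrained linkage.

[1;0;0] (link 0 is ground)
L+ [2;0;0]
L+ [3;0;0]
L+ [4;0;0]
C(1,3)∈J2 [4;0;1]
L+ [5;0;1]
R(4,0)∈J1 [5;1;1]
C(0,1)∈J2 [5;1;2]
L+ [6;1;2]
L+ [7;1;2]
C(5,2)∈J2 [7;1;3]
PS(6,4)∈J2 [7;1;4]
L+ [8;1;4]
P(1,7)∈J1 [8;2;4]
R(2,1)∈J1 [8;3;4]
P(2,6)∈J1 [8;4;4]
C(4,2)∈J2 [8;4;5]
L+ [9;4;5]
R(2,8)∈J1 [9;5;5]
PS(4,7)∈J2 [9;5;6]
L+ [10;5;6]
R(1,9)∈J1 [10;6;6]
mobility = 27 − 12 − 6 = 9

M = 9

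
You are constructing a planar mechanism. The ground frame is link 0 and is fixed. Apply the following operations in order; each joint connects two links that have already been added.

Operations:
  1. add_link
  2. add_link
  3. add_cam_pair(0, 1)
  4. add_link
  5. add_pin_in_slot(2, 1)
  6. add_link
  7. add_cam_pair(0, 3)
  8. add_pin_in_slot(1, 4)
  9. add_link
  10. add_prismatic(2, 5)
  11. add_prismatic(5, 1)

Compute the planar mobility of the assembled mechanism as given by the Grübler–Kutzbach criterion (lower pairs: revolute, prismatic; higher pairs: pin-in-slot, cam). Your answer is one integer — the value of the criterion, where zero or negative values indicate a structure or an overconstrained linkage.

M = 7

(L,J1,J2)=(1,0,0); link0 fixed
link1: (2,0,0)
link2: (3,0,0)
C 0-1 [J2]: (3,0,1)
link3: (4,0,1)
PS 2-1 [J2]: (4,0,2)
link4: (5,0,2)
C 0-3 [J2]: (5,0,3)
PS 1-4 [J2]: (5,0,4)
link5: (6,0,4)
P 2-5 [J1]: (6,1,4)
P 5-1 [J1]: (6,2,4)
Grübler: 3·5 − 2·2 − 4 = 7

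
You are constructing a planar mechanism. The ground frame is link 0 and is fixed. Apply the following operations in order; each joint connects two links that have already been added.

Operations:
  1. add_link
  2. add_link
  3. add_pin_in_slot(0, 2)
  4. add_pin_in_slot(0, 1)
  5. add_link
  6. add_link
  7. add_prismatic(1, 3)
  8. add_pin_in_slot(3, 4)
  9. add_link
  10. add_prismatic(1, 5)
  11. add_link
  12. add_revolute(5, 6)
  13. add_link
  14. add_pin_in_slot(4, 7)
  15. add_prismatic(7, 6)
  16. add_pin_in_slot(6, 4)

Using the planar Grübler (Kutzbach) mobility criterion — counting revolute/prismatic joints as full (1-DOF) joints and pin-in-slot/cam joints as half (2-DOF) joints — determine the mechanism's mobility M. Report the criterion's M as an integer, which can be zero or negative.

M = 8

L=1 J1=0 J2=0
add link → L=2 J1=0 J2=0
add link → L=3 J1=0 J2=0
PS@0,2 dof=2 J2 → L=3 J1=0 J2=1
PS@0,1 dof=2 J2 → L=3 J1=0 J2=2
add link → L=4 J1=0 J2=2
add link → L=5 J1=0 J2=2
P@1,3 dof=1 J1 → L=5 J1=1 J2=2
PS@3,4 dof=2 J2 → L=5 J1=1 J2=3
add link → L=6 J1=1 J2=3
P@1,5 dof=1 J1 → L=6 J1=2 J2=3
add link → L=7 J1=2 J2=3
R@5,6 dof=1 J1 → L=7 J1=3 J2=3
add link → L=8 J1=3 J2=3
PS@4,7 dof=2 J2 → L=8 J1=3 J2=4
P@7,6 dof=1 J1 → L=8 J1=4 J2=4
PS@6,4 dof=2 J2 → L=8 J1=4 J2=5
M=3(L−1)−2J1−J2=3·7−2·4−5=8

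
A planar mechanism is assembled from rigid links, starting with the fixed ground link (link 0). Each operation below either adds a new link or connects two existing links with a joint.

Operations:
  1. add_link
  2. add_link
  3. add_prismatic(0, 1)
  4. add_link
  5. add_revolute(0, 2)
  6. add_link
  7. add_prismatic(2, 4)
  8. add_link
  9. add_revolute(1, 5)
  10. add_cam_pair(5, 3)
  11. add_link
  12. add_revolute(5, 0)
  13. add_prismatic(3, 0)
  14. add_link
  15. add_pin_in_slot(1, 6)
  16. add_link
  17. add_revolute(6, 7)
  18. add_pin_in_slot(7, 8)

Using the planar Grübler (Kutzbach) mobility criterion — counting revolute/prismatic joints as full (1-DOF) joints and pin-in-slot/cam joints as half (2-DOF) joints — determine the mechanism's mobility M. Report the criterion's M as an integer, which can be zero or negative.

[1;0;0] (link 0 is ground)
L+ [2;0;0]
L+ [3;0;0]
P(0,1)∈J1 [3;1;0]
L+ [4;1;0]
R(0,2)∈J1 [4;2;0]
L+ [5;2;0]
P(2,4)∈J1 [5;3;0]
L+ [6;3;0]
R(1,5)∈J1 [6;4;0]
C(5,3)∈J2 [6;4;1]
L+ [7;4;1]
R(5,0)∈J1 [7;5;1]
P(3,0)∈J1 [7;6;1]
L+ [8;6;1]
PS(1,6)∈J2 [8;6;2]
L+ [9;6;2]
R(6,7)∈J1 [9;7;2]
PS(7,8)∈J2 [9;7;3]
mobility = 24 − 14 − 3 = 7

M = 7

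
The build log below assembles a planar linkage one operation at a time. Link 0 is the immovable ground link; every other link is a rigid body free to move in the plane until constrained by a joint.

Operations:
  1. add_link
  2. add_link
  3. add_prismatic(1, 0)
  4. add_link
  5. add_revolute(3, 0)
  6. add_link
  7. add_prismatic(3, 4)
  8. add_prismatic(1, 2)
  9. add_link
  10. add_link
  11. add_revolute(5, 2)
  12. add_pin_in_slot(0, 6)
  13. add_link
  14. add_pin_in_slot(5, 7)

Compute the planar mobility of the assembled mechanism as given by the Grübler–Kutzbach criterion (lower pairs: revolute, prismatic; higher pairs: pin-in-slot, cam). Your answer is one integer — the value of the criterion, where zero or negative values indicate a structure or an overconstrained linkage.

L=1 J1=0 J2=0
add link → L=2 J1=0 J2=0
add link → L=3 J1=0 J2=0
P@1,0 dof=1 J1 → L=3 J1=1 J2=0
add link → L=4 J1=1 J2=0
R@3,0 dof=1 J1 → L=4 J1=2 J2=0
add link → L=5 J1=2 J2=0
P@3,4 dof=1 J1 → L=5 J1=3 J2=0
P@1,2 dof=1 J1 → L=5 J1=4 J2=0
add link → L=6 J1=4 J2=0
add link → L=7 J1=4 J2=0
R@5,2 dof=1 J1 → L=7 J1=5 J2=0
PS@0,6 dof=2 J2 → L=7 J1=5 J2=1
add link → L=8 J1=5 J2=1
PS@5,7 dof=2 J2 → L=8 J1=5 J2=2
M=3(L−1)−2J1−J2=3·7−2·5−2=9

M = 9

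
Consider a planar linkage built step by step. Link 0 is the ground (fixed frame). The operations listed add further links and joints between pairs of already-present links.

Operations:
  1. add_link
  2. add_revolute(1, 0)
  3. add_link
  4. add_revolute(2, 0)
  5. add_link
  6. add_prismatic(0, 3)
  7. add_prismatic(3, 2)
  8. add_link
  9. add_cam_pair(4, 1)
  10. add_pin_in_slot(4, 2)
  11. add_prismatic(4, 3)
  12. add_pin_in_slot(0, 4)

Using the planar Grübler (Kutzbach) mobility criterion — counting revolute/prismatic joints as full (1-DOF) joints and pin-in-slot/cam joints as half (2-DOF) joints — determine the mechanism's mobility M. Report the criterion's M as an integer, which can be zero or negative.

(L,J1,J2)=(1,0,0); link0 fixed
link1: (2,0,0)
R 1-0 [J1]: (2,1,0)
link2: (3,1,0)
R 2-0 [J1]: (3,2,0)
link3: (4,2,0)
P 0-3 [J1]: (4,3,0)
P 3-2 [J1]: (4,4,0)
link4: (5,4,0)
C 4-1 [J2]: (5,4,1)
PS 4-2 [J2]: (5,4,2)
P 4-3 [J1]: (5,5,2)
PS 0-4 [J2]: (5,5,3)
Grübler: 3·4 − 2·5 − 3 = -1

M = -1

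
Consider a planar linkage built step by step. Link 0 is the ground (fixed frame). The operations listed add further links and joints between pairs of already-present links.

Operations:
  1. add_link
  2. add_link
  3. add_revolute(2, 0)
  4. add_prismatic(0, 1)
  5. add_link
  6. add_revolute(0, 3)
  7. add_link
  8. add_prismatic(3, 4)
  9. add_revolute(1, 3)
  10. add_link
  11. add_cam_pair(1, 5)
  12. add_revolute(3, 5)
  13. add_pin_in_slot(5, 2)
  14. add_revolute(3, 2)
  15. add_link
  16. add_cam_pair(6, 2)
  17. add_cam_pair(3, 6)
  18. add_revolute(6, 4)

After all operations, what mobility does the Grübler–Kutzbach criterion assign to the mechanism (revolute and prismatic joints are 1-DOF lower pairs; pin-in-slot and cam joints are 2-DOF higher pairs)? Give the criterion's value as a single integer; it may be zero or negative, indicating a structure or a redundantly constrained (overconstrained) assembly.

M = -2

[1;0;0] (link 0 is ground)
L+ [2;0;0]
L+ [3;0;0]
R(2,0)∈J1 [3;1;0]
P(0,1)∈J1 [3;2;0]
L+ [4;2;0]
R(0,3)∈J1 [4;3;0]
L+ [5;3;0]
P(3,4)∈J1 [5;4;0]
R(1,3)∈J1 [5;5;0]
L+ [6;5;0]
C(1,5)∈J2 [6;5;1]
R(3,5)∈J1 [6;6;1]
PS(5,2)∈J2 [6;6;2]
R(3,2)∈J1 [6;7;2]
L+ [7;7;2]
C(6,2)∈J2 [7;7;3]
C(3,6)∈J2 [7;7;4]
R(6,4)∈J1 [7;8;4]
mobility = 18 − 16 − 4 = -2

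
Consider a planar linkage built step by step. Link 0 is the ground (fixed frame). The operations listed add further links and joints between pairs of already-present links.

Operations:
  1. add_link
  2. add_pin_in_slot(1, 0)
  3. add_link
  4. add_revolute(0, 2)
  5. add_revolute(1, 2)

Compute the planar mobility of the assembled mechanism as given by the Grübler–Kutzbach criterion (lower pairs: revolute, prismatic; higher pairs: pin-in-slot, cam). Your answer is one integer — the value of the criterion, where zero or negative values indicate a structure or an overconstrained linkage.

M = 1

L=1 J1=0 J2=0
add link → L=2 J1=0 J2=0
PS@1,0 dof=2 J2 → L=2 J1=0 J2=1
add link → L=3 J1=0 J2=1
R@0,2 dof=1 J1 → L=3 J1=1 J2=1
R@1,2 dof=1 J1 → L=3 J1=2 J2=1
M=3(L−1)−2J1−J2=3·2−2·2−1=1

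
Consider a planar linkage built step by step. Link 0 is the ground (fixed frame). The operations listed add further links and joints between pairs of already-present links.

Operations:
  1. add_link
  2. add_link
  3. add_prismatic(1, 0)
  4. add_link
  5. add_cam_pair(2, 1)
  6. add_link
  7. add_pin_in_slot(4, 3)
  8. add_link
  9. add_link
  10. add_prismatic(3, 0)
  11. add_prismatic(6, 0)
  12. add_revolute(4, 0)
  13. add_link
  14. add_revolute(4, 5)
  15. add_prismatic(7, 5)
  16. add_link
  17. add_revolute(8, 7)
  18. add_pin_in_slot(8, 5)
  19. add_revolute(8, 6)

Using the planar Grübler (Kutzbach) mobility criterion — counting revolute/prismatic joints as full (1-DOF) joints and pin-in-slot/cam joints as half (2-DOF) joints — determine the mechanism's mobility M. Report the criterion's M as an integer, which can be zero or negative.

M = 5

L=1 J1=0 J2=0
add link → L=2 J1=0 J2=0
add link → L=3 J1=0 J2=0
P@1,0 dof=1 J1 → L=3 J1=1 J2=0
add link → L=4 J1=1 J2=0
C@2,1 dof=2 J2 → L=4 J1=1 J2=1
add link → L=5 J1=1 J2=1
PS@4,3 dof=2 J2 → L=5 J1=1 J2=2
add link → L=6 J1=1 J2=2
add link → L=7 J1=1 J2=2
P@3,0 dof=1 J1 → L=7 J1=2 J2=2
P@6,0 dof=1 J1 → L=7 J1=3 J2=2
R@4,0 dof=1 J1 → L=7 J1=4 J2=2
add link → L=8 J1=4 J2=2
R@4,5 dof=1 J1 → L=8 J1=5 J2=2
P@7,5 dof=1 J1 → L=8 J1=6 J2=2
add link → L=9 J1=6 J2=2
R@8,7 dof=1 J1 → L=9 J1=7 J2=2
PS@8,5 dof=2 J2 → L=9 J1=7 J2=3
R@8,6 dof=1 J1 → L=9 J1=8 J2=3
M=3(L−1)−2J1−J2=3·8−2·8−3=5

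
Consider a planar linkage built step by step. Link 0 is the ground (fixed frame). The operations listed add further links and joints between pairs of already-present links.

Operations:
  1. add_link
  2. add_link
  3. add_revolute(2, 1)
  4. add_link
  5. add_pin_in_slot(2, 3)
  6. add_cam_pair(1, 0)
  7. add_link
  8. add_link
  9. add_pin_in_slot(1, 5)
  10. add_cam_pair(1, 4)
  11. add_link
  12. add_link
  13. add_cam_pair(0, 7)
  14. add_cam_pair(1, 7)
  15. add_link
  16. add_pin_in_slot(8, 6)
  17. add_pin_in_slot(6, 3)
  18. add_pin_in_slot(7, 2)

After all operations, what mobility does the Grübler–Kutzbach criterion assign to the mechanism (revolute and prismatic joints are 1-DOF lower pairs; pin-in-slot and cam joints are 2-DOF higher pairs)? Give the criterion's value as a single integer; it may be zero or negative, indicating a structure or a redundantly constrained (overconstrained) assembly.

L=1 J1=0 J2=0
add link → L=2 J1=0 J2=0
add link → L=3 J1=0 J2=0
R@2,1 dof=1 J1 → L=3 J1=1 J2=0
add link → L=4 J1=1 J2=0
PS@2,3 dof=2 J2 → L=4 J1=1 J2=1
C@1,0 dof=2 J2 → L=4 J1=1 J2=2
add link → L=5 J1=1 J2=2
add link → L=6 J1=1 J2=2
PS@1,5 dof=2 J2 → L=6 J1=1 J2=3
C@1,4 dof=2 J2 → L=6 J1=1 J2=4
add link → L=7 J1=1 J2=4
add link → L=8 J1=1 J2=4
C@0,7 dof=2 J2 → L=8 J1=1 J2=5
C@1,7 dof=2 J2 → L=8 J1=1 J2=6
add link → L=9 J1=1 J2=6
PS@8,6 dof=2 J2 → L=9 J1=1 J2=7
PS@6,3 dof=2 J2 → L=9 J1=1 J2=8
PS@7,2 dof=2 J2 → L=9 J1=1 J2=9
M=3(L−1)−2J1−J2=3·8−2·1−9=13

M = 13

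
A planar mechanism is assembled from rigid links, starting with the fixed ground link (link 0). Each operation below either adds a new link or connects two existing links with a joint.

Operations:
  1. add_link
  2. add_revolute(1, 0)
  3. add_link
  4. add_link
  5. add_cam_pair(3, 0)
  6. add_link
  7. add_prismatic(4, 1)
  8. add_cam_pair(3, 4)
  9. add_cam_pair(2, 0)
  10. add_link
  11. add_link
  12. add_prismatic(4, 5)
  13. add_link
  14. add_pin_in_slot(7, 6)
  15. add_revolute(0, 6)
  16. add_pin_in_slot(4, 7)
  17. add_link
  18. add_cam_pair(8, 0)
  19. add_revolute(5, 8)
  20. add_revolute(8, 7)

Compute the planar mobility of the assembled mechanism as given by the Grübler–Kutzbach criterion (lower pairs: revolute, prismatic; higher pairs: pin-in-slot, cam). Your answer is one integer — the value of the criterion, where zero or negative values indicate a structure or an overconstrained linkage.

M = 6

link 0 = ground. State L|J1|J2 = 1|0|0
+link1  2|0|0
R(1,0) f=1→J1  2|1|0
+link2  3|1|0
+link3  4|1|0
C(3,0) f=2→J2  4|1|1
+link4  5|1|1
P(4,1) f=1→J1  5|2|1
C(3,4) f=2→J2  5|2|2
C(2,0) f=2→J2  5|2|3
+link5  6|2|3
+link6  7|2|3
P(4,5) f=1→J1  7|3|3
+link7  8|3|3
PS(7,6) f=2→J2  8|3|4
R(0,6) f=1→J1  8|4|4
PS(4,7) f=2→J2  8|4|5
+link8  9|4|5
C(8,0) f=2→J2  9|4|6
R(5,8) f=1→J1  9|5|6
R(8,7) f=1→J1  9|6|6
M = 3(9−1)−2·6−6 = 24−12−6 = 6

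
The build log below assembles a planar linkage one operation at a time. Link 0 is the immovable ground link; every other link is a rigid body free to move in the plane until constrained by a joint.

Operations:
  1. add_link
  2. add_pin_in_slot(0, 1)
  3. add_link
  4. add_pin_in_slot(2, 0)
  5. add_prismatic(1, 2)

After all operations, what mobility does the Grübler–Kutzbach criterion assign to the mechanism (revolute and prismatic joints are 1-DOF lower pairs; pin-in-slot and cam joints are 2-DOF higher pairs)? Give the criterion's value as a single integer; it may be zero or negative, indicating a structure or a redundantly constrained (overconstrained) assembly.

M = 2

L=1 J1=0 J2=0
add link → L=2 J1=0 J2=0
PS@0,1 dof=2 J2 → L=2 J1=0 J2=1
add link → L=3 J1=0 J2=1
PS@2,0 dof=2 J2 → L=3 J1=0 J2=2
P@1,2 dof=1 J1 → L=3 J1=1 J2=2
M=3(L−1)−2J1−J2=3·2−2·1−2=2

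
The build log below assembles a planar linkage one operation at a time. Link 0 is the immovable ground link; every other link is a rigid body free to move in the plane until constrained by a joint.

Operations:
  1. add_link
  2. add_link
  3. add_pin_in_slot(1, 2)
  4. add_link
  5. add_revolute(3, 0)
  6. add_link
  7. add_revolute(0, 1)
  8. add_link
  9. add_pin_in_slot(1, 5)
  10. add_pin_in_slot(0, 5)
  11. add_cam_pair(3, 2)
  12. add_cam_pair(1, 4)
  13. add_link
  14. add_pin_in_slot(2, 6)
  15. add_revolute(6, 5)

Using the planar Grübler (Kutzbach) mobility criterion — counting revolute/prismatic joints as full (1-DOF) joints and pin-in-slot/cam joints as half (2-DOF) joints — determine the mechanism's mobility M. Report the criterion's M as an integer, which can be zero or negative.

M = 6

ground; <1,0,0>
#1 <2,0,0>
#2 <3,0,0>
PS:1↔2 J2 <3,0,1>
#3 <4,0,1>
R:3↔0 J1 <4,1,1>
#4 <5,1,1>
R:0↔1 J1 <5,2,1>
#5 <6,2,1>
PS:1↔5 J2 <6,2,2>
PS:0↔5 J2 <6,2,3>
C:3↔2 J2 <6,2,4>
C:1↔4 J2 <6,2,5>
#6 <7,2,5>
PS:2↔6 J2 <7,2,6>
R:6↔5 J1 <7,3,6>
3×6 − 2×3 − 1×6 = 6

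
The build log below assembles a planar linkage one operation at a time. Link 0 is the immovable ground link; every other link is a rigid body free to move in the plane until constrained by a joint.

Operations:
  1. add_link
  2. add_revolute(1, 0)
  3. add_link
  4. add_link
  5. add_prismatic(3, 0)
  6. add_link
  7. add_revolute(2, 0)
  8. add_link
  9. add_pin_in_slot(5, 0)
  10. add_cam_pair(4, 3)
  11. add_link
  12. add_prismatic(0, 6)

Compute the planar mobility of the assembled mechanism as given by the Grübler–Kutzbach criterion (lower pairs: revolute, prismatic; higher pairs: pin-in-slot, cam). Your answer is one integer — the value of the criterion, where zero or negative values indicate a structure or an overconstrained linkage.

M = 8

link 0 = ground. State L|J1|J2 = 1|0|0
+link1  2|0|0
R(1,0) f=1→J1  2|1|0
+link2  3|1|0
+link3  4|1|0
P(3,0) f=1→J1  4|2|0
+link4  5|2|0
R(2,0) f=1→J1  5|3|0
+link5  6|3|0
PS(5,0) f=2→J2  6|3|1
C(4,3) f=2→J2  6|3|2
+link6  7|3|2
P(0,6) f=1→J1  7|4|2
M = 3(7−1)−2·4−2 = 18−8−2 = 8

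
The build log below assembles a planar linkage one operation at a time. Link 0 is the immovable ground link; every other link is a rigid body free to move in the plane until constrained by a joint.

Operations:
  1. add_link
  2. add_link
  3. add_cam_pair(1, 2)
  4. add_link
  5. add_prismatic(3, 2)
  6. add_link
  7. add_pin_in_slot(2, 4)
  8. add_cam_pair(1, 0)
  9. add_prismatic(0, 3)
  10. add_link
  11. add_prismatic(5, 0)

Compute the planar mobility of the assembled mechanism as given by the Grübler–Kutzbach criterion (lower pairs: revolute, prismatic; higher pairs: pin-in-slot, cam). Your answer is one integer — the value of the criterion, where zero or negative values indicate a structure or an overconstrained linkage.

M = 6

ground; <1,0,0>
#1 <2,0,0>
#2 <3,0,0>
C:1↔2 J2 <3,0,1>
#3 <4,0,1>
P:3↔2 J1 <4,1,1>
#4 <5,1,1>
PS:2↔4 J2 <5,1,2>
C:1↔0 J2 <5,1,3>
P:0↔3 J1 <5,2,3>
#5 <6,2,3>
P:5↔0 J1 <6,3,3>
3×5 − 2×3 − 1×3 = 6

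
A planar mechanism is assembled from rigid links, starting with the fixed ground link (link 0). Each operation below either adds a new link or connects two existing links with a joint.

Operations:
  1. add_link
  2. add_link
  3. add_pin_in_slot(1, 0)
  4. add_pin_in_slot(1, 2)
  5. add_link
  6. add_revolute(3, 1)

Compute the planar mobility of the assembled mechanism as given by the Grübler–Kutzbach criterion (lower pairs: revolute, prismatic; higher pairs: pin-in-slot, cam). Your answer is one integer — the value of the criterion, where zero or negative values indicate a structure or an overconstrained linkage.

(L,J1,J2)=(1,0,0); link0 fixed
link1: (2,0,0)
link2: (3,0,0)
PS 1-0 [J2]: (3,0,1)
PS 1-2 [J2]: (3,0,2)
link3: (4,0,2)
R 3-1 [J1]: (4,1,2)
Grübler: 3·3 − 2·1 − 2 = 5

M = 5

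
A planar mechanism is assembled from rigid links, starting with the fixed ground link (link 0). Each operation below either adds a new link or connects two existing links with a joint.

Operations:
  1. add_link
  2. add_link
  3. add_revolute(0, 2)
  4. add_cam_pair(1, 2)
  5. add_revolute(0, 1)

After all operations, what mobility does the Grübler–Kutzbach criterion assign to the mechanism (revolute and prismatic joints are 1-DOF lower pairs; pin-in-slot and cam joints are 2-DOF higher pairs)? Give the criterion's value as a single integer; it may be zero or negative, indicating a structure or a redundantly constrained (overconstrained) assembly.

[1;0;0] (link 0 is ground)
L+ [2;0;0]
L+ [3;0;0]
R(0,2)∈J1 [3;1;0]
C(1,2)∈J2 [3;1;1]
R(0,1)∈J1 [3;2;1]
mobility = 6 − 4 − 1 = 1

M = 1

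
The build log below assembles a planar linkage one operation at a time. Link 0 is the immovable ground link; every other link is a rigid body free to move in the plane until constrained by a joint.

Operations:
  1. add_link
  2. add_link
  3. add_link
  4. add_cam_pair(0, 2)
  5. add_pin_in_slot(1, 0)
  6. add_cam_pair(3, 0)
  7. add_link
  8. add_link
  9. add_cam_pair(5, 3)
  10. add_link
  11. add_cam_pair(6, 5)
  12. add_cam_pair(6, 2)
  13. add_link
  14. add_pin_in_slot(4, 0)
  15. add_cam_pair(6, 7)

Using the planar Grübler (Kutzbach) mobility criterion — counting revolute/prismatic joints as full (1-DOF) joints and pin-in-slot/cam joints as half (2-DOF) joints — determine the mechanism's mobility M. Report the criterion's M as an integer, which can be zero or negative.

M = 13

(L,J1,J2)=(1,0,0); link0 fixed
link1: (2,0,0)
link2: (3,0,0)
link3: (4,0,0)
C 0-2 [J2]: (4,0,1)
PS 1-0 [J2]: (4,0,2)
C 3-0 [J2]: (4,0,3)
link4: (5,0,3)
link5: (6,0,3)
C 5-3 [J2]: (6,0,4)
link6: (7,0,4)
C 6-5 [J2]: (7,0,5)
C 6-2 [J2]: (7,0,6)
link7: (8,0,6)
PS 4-0 [J2]: (8,0,7)
C 6-7 [J2]: (8,0,8)
Grübler: 3·7 − 2·0 − 8 = 13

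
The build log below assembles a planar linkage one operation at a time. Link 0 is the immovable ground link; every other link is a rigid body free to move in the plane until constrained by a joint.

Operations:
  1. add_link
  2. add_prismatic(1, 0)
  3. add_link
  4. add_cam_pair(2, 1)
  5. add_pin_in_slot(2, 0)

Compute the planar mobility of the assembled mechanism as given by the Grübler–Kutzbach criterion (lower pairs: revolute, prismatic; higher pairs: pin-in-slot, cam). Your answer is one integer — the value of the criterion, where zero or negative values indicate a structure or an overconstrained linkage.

M = 2

L=1 J1=0 J2=0
add link → L=2 J1=0 J2=0
P@1,0 dof=1 J1 → L=2 J1=1 J2=0
add link → L=3 J1=1 J2=0
C@2,1 dof=2 J2 → L=3 J1=1 J2=1
PS@2,0 dof=2 J2 → L=3 J1=1 J2=2
M=3(L−1)−2J1−J2=3·2−2·1−2=2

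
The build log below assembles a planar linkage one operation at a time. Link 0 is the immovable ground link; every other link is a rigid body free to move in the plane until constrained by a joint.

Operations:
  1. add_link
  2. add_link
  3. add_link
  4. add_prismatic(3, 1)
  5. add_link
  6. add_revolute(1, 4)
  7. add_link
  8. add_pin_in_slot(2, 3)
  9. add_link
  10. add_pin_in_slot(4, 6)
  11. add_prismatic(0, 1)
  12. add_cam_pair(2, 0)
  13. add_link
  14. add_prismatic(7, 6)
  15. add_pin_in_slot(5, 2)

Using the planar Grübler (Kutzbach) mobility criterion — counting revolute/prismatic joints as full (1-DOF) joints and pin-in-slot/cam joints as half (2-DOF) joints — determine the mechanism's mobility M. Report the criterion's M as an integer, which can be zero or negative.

(L,J1,J2)=(1,0,0); link0 fixed
link1: (2,0,0)
link2: (3,0,0)
link3: (4,0,0)
P 3-1 [J1]: (4,1,0)
link4: (5,1,0)
R 1-4 [J1]: (5,2,0)
link5: (6,2,0)
PS 2-3 [J2]: (6,2,1)
link6: (7,2,1)
PS 4-6 [J2]: (7,2,2)
P 0-1 [J1]: (7,3,2)
C 2-0 [J2]: (7,3,3)
link7: (8,3,3)
P 7-6 [J1]: (8,4,3)
PS 5-2 [J2]: (8,4,4)
Grübler: 3·7 − 2·4 − 4 = 9

M = 9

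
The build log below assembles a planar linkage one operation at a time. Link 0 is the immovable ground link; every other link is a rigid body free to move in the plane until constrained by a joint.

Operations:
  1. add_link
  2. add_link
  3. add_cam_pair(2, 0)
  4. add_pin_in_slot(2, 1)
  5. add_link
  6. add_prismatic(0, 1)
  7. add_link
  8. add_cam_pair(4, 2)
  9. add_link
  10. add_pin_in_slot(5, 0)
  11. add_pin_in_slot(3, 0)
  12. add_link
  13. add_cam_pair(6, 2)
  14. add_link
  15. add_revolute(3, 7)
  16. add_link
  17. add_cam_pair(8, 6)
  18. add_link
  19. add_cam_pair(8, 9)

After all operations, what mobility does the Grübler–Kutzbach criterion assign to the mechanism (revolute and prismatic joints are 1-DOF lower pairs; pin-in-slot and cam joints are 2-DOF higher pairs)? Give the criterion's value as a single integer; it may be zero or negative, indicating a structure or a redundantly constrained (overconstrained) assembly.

M = 15

(L,J1,J2)=(1,0,0); link0 fixed
link1: (2,0,0)
link2: (3,0,0)
C 2-0 [J2]: (3,0,1)
PS 2-1 [J2]: (3,0,2)
link3: (4,0,2)
P 0-1 [J1]: (4,1,2)
link4: (5,1,2)
C 4-2 [J2]: (5,1,3)
link5: (6,1,3)
PS 5-0 [J2]: (6,1,4)
PS 3-0 [J2]: (6,1,5)
link6: (7,1,5)
C 6-2 [J2]: (7,1,6)
link7: (8,1,6)
R 3-7 [J1]: (8,2,6)
link8: (9,2,6)
C 8-6 [J2]: (9,2,7)
link9: (10,2,7)
C 8-9 [J2]: (10,2,8)
Grübler: 3·9 − 2·2 − 8 = 15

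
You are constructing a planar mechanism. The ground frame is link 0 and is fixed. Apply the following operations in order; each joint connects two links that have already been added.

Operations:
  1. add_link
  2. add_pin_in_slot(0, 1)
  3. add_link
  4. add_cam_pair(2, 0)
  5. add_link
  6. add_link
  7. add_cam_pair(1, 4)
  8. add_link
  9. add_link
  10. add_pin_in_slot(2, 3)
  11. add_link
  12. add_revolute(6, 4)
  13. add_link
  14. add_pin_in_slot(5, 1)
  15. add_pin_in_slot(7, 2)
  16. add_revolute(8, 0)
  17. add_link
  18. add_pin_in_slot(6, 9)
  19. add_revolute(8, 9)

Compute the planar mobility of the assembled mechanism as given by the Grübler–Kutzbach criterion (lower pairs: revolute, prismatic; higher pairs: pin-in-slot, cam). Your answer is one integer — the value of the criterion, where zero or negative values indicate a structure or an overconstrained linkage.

ground; <1,0,0>
#1 <2,0,0>
PS:0↔1 J2 <2,0,1>
#2 <3,0,1>
C:2↔0 J2 <3,0,2>
#3 <4,0,2>
#4 <5,0,2>
C:1↔4 J2 <5,0,3>
#5 <6,0,3>
#6 <7,0,3>
PS:2↔3 J2 <7,0,4>
#7 <8,0,4>
R:6↔4 J1 <8,1,4>
#8 <9,1,4>
PS:5↔1 J2 <9,1,5>
PS:7↔2 J2 <9,1,6>
R:8↔0 J1 <9,2,6>
#9 <10,2,6>
PS:6↔9 J2 <10,2,7>
R:8↔9 J1 <10,3,7>
3×9 − 2×3 − 1×7 = 14

M = 14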